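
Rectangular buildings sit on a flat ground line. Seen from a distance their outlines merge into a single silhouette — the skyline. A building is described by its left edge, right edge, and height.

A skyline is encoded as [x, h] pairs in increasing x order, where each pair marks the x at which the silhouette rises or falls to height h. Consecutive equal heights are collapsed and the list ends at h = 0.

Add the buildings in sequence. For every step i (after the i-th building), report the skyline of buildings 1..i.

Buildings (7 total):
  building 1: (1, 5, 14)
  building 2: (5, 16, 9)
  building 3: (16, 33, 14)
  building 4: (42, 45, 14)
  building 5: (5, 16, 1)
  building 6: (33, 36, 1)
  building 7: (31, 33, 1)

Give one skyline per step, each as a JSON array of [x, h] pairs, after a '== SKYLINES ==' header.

== SKYLINES ==
[[1,14],[5,0]]
[[1,14],[5,9],[16,0]]
[[1,14],[5,9],[16,14],[33,0]]
[[1,14],[5,9],[16,14],[33,0],[42,14],[45,0]]
[[1,14],[5,9],[16,14],[33,0],[42,14],[45,0]]
[[1,14],[5,9],[16,14],[33,1],[36,0],[42,14],[45,0]]
[[1,14],[5,9],[16,14],[33,1],[36,0],[42,14],[45,0]]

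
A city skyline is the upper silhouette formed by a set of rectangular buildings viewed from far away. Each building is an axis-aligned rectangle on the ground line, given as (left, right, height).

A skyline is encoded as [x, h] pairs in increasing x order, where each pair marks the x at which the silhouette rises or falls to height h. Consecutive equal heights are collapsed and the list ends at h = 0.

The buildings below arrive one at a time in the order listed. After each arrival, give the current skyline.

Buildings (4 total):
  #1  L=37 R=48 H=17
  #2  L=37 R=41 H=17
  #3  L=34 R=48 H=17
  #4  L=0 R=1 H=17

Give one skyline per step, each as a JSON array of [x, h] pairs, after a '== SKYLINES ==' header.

== SKYLINES ==
[[37,17],[48,0]]
[[37,17],[48,0]]
[[34,17],[48,0]]
[[0,17],[1,0],[34,17],[48,0]]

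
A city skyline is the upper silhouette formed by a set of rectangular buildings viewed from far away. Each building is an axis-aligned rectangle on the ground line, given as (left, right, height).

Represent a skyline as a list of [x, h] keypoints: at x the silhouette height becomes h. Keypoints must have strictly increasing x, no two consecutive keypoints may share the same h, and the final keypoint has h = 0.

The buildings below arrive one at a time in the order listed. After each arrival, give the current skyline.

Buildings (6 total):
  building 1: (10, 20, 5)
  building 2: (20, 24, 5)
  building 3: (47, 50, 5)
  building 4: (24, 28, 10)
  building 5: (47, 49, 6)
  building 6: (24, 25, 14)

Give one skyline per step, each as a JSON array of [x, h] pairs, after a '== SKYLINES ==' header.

== SKYLINES ==
[[10,5],[20,0]]
[[10,5],[24,0]]
[[10,5],[24,0],[47,5],[50,0]]
[[10,5],[24,10],[28,0],[47,5],[50,0]]
[[10,5],[24,10],[28,0],[47,6],[49,5],[50,0]]
[[10,5],[24,14],[25,10],[28,0],[47,6],[49,5],[50,0]]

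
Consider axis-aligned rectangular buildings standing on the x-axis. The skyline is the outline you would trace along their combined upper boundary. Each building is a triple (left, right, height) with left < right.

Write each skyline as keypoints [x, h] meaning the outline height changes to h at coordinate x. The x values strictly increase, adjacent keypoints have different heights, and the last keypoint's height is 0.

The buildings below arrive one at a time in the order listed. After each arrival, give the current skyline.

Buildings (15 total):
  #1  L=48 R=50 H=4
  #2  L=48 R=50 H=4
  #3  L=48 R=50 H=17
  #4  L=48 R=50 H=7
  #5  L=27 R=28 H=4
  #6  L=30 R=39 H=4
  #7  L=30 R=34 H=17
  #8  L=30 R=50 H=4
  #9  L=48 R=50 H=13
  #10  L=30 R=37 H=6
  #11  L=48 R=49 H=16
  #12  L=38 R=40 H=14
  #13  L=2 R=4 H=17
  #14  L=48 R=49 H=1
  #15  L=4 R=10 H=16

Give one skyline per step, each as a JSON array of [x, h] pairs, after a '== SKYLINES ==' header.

== SKYLINES ==
[[48,4],[50,0]]
[[48,4],[50,0]]
[[48,17],[50,0]]
[[48,17],[50,0]]
[[27,4],[28,0],[48,17],[50,0]]
[[27,4],[28,0],[30,4],[39,0],[48,17],[50,0]]
[[27,4],[28,0],[30,17],[34,4],[39,0],[48,17],[50,0]]
[[27,4],[28,0],[30,17],[34,4],[48,17],[50,0]]
[[27,4],[28,0],[30,17],[34,4],[48,17],[50,0]]
[[27,4],[28,0],[30,17],[34,6],[37,4],[48,17],[50,0]]
[[27,4],[28,0],[30,17],[34,6],[37,4],[48,17],[50,0]]
[[27,4],[28,0],[30,17],[34,6],[37,4],[38,14],[40,4],[48,17],[50,0]]
[[2,17],[4,0],[27,4],[28,0],[30,17],[34,6],[37,4],[38,14],[40,4],[48,17],[50,0]]
[[2,17],[4,0],[27,4],[28,0],[30,17],[34,6],[37,4],[38,14],[40,4],[48,17],[50,0]]
[[2,17],[4,16],[10,0],[27,4],[28,0],[30,17],[34,6],[37,4],[38,14],[40,4],[48,17],[50,0]]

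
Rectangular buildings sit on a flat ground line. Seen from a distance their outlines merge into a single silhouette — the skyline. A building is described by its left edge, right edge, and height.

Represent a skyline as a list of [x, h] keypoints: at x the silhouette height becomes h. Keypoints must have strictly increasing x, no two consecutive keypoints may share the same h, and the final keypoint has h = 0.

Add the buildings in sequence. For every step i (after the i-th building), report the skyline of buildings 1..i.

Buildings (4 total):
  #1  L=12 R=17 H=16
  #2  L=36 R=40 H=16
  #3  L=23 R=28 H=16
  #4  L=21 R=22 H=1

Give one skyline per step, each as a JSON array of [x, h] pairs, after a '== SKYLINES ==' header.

== SKYLINES ==
[[12,16],[17,0]]
[[12,16],[17,0],[36,16],[40,0]]
[[12,16],[17,0],[23,16],[28,0],[36,16],[40,0]]
[[12,16],[17,0],[21,1],[22,0],[23,16],[28,0],[36,16],[40,0]]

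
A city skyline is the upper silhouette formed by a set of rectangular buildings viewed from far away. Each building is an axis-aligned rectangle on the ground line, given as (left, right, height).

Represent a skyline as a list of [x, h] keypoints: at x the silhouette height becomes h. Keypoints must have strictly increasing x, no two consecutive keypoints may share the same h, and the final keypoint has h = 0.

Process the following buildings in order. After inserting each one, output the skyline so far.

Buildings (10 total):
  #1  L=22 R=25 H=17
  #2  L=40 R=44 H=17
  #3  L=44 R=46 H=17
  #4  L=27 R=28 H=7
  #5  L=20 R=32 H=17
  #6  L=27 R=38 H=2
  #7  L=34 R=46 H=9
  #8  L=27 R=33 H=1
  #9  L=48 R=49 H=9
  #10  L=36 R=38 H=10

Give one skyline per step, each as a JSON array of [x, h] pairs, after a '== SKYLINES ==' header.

== SKYLINES ==
[[22,17],[25,0]]
[[22,17],[25,0],[40,17],[44,0]]
[[22,17],[25,0],[40,17],[46,0]]
[[22,17],[25,0],[27,7],[28,0],[40,17],[46,0]]
[[20,17],[32,0],[40,17],[46,0]]
[[20,17],[32,2],[38,0],[40,17],[46,0]]
[[20,17],[32,2],[34,9],[40,17],[46,0]]
[[20,17],[32,2],[34,9],[40,17],[46,0]]
[[20,17],[32,2],[34,9],[40,17],[46,0],[48,9],[49,0]]
[[20,17],[32,2],[34,9],[36,10],[38,9],[40,17],[46,0],[48,9],[49,0]]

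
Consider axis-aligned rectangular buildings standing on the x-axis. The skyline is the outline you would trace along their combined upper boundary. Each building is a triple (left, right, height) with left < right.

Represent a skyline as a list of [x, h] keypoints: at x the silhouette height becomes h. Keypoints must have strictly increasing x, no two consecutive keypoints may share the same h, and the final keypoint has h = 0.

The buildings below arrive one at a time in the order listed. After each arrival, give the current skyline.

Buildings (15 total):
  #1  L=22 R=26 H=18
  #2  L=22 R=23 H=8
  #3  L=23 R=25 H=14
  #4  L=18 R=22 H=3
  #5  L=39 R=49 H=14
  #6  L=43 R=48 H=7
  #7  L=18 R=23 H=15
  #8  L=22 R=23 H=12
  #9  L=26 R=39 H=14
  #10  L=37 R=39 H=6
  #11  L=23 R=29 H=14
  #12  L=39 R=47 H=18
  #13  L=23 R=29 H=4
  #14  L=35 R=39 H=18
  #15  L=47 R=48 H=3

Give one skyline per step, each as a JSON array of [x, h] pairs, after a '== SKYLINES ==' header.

== SKYLINES ==
[[22,18],[26,0]]
[[22,18],[26,0]]
[[22,18],[26,0]]
[[18,3],[22,18],[26,0]]
[[18,3],[22,18],[26,0],[39,14],[49,0]]
[[18,3],[22,18],[26,0],[39,14],[49,0]]
[[18,15],[22,18],[26,0],[39,14],[49,0]]
[[18,15],[22,18],[26,0],[39,14],[49,0]]
[[18,15],[22,18],[26,14],[49,0]]
[[18,15],[22,18],[26,14],[49,0]]
[[18,15],[22,18],[26,14],[49,0]]
[[18,15],[22,18],[26,14],[39,18],[47,14],[49,0]]
[[18,15],[22,18],[26,14],[39,18],[47,14],[49,0]]
[[18,15],[22,18],[26,14],[35,18],[47,14],[49,0]]
[[18,15],[22,18],[26,14],[35,18],[47,14],[49,0]]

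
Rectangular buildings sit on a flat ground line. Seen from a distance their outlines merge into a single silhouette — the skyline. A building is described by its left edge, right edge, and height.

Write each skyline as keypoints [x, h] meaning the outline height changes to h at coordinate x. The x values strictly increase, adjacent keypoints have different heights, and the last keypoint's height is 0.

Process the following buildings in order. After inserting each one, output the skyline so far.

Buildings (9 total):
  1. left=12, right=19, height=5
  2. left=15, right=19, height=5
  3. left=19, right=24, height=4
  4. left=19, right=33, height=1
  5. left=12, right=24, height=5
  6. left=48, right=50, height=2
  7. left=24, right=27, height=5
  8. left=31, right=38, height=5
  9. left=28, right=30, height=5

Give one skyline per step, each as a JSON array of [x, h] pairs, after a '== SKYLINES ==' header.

== SKYLINES ==
[[12,5],[19,0]]
[[12,5],[19,0]]
[[12,5],[19,4],[24,0]]
[[12,5],[19,4],[24,1],[33,0]]
[[12,5],[24,1],[33,0]]
[[12,5],[24,1],[33,0],[48,2],[50,0]]
[[12,5],[27,1],[33,0],[48,2],[50,0]]
[[12,5],[27,1],[31,5],[38,0],[48,2],[50,0]]
[[12,5],[27,1],[28,5],[30,1],[31,5],[38,0],[48,2],[50,0]]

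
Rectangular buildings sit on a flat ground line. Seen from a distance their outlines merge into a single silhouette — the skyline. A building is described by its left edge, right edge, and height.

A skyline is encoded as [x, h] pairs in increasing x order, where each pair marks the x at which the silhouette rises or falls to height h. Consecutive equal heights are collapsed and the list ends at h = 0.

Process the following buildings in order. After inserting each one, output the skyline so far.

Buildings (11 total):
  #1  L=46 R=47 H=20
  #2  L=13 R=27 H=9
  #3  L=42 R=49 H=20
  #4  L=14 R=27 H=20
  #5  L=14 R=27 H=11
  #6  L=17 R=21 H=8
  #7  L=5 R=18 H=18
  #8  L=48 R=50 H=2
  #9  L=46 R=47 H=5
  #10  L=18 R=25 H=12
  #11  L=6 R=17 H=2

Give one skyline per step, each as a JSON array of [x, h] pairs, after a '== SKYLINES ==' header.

== SKYLINES ==
[[46,20],[47,0]]
[[13,9],[27,0],[46,20],[47,0]]
[[13,9],[27,0],[42,20],[49,0]]
[[13,9],[14,20],[27,0],[42,20],[49,0]]
[[13,9],[14,20],[27,0],[42,20],[49,0]]
[[13,9],[14,20],[27,0],[42,20],[49,0]]
[[5,18],[14,20],[27,0],[42,20],[49,0]]
[[5,18],[14,20],[27,0],[42,20],[49,2],[50,0]]
[[5,18],[14,20],[27,0],[42,20],[49,2],[50,0]]
[[5,18],[14,20],[27,0],[42,20],[49,2],[50,0]]
[[5,18],[14,20],[27,0],[42,20],[49,2],[50,0]]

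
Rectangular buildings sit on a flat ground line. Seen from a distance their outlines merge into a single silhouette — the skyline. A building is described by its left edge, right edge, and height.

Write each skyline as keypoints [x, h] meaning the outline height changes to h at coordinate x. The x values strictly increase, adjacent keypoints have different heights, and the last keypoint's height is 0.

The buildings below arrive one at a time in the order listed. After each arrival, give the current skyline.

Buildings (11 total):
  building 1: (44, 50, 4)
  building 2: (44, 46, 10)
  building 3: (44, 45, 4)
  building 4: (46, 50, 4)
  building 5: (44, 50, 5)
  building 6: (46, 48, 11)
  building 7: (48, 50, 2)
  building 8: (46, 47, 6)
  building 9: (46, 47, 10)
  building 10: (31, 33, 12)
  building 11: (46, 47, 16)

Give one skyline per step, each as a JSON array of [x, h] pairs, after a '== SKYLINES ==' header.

== SKYLINES ==
[[44,4],[50,0]]
[[44,10],[46,4],[50,0]]
[[44,10],[46,4],[50,0]]
[[44,10],[46,4],[50,0]]
[[44,10],[46,5],[50,0]]
[[44,10],[46,11],[48,5],[50,0]]
[[44,10],[46,11],[48,5],[50,0]]
[[44,10],[46,11],[48,5],[50,0]]
[[44,10],[46,11],[48,5],[50,0]]
[[31,12],[33,0],[44,10],[46,11],[48,5],[50,0]]
[[31,12],[33,0],[44,10],[46,16],[47,11],[48,5],[50,0]]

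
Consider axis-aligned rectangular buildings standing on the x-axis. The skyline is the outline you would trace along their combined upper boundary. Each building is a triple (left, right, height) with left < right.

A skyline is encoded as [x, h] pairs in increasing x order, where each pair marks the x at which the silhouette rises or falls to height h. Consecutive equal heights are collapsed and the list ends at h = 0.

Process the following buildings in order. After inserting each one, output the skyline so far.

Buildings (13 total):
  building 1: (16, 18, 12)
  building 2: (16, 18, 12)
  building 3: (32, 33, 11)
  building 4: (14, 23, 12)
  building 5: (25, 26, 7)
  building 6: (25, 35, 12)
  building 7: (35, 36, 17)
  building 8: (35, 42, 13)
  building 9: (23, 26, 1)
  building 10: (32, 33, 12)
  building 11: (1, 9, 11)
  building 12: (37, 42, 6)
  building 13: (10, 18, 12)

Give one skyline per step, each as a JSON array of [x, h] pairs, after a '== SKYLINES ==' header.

== SKYLINES ==
[[16,12],[18,0]]
[[16,12],[18,0]]
[[16,12],[18,0],[32,11],[33,0]]
[[14,12],[23,0],[32,11],[33,0]]
[[14,12],[23,0],[25,7],[26,0],[32,11],[33,0]]
[[14,12],[23,0],[25,12],[35,0]]
[[14,12],[23,0],[25,12],[35,17],[36,0]]
[[14,12],[23,0],[25,12],[35,17],[36,13],[42,0]]
[[14,12],[23,1],[25,12],[35,17],[36,13],[42,0]]
[[14,12],[23,1],[25,12],[35,17],[36,13],[42,0]]
[[1,11],[9,0],[14,12],[23,1],[25,12],[35,17],[36,13],[42,0]]
[[1,11],[9,0],[14,12],[23,1],[25,12],[35,17],[36,13],[42,0]]
[[1,11],[9,0],[10,12],[23,1],[25,12],[35,17],[36,13],[42,0]]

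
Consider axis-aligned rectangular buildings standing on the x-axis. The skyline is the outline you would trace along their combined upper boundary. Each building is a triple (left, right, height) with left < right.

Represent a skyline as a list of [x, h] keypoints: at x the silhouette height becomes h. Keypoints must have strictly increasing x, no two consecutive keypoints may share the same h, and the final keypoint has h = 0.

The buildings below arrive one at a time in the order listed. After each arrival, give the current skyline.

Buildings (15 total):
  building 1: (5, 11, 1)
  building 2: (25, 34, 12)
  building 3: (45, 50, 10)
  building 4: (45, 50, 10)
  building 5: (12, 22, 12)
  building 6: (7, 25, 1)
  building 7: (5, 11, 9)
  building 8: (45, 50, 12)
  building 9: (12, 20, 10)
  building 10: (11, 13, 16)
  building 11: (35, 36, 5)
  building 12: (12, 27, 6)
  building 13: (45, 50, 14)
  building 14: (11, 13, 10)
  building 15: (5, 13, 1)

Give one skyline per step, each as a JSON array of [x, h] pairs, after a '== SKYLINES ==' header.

== SKYLINES ==
[[5,1],[11,0]]
[[5,1],[11,0],[25,12],[34,0]]
[[5,1],[11,0],[25,12],[34,0],[45,10],[50,0]]
[[5,1],[11,0],[25,12],[34,0],[45,10],[50,0]]
[[5,1],[11,0],[12,12],[22,0],[25,12],[34,0],[45,10],[50,0]]
[[5,1],[12,12],[22,1],[25,12],[34,0],[45,10],[50,0]]
[[5,9],[11,1],[12,12],[22,1],[25,12],[34,0],[45,10],[50,0]]
[[5,9],[11,1],[12,12],[22,1],[25,12],[34,0],[45,12],[50,0]]
[[5,9],[11,1],[12,12],[22,1],[25,12],[34,0],[45,12],[50,0]]
[[5,9],[11,16],[13,12],[22,1],[25,12],[34,0],[45,12],[50,0]]
[[5,9],[11,16],[13,12],[22,1],[25,12],[34,0],[35,5],[36,0],[45,12],[50,0]]
[[5,9],[11,16],[13,12],[22,6],[25,12],[34,0],[35,5],[36,0],[45,12],[50,0]]
[[5,9],[11,16],[13,12],[22,6],[25,12],[34,0],[35,5],[36,0],[45,14],[50,0]]
[[5,9],[11,16],[13,12],[22,6],[25,12],[34,0],[35,5],[36,0],[45,14],[50,0]]
[[5,9],[11,16],[13,12],[22,6],[25,12],[34,0],[35,5],[36,0],[45,14],[50,0]]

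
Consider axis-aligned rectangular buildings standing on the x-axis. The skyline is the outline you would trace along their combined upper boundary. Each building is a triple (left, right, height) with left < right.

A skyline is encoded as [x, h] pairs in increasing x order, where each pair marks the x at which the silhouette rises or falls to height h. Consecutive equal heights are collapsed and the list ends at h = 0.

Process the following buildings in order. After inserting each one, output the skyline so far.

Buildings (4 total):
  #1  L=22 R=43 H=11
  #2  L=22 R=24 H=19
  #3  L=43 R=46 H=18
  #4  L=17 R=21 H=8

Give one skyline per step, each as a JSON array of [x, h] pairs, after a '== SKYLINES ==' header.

== SKYLINES ==
[[22,11],[43,0]]
[[22,19],[24,11],[43,0]]
[[22,19],[24,11],[43,18],[46,0]]
[[17,8],[21,0],[22,19],[24,11],[43,18],[46,0]]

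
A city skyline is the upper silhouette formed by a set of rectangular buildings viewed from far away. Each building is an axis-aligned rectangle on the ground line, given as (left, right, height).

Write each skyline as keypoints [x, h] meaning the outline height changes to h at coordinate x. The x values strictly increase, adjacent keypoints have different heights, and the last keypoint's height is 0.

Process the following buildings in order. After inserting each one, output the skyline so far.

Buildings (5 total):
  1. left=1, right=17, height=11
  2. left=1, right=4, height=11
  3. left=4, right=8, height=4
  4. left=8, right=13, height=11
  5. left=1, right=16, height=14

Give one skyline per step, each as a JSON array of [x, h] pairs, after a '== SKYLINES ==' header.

== SKYLINES ==
[[1,11],[17,0]]
[[1,11],[17,0]]
[[1,11],[17,0]]
[[1,11],[17,0]]
[[1,14],[16,11],[17,0]]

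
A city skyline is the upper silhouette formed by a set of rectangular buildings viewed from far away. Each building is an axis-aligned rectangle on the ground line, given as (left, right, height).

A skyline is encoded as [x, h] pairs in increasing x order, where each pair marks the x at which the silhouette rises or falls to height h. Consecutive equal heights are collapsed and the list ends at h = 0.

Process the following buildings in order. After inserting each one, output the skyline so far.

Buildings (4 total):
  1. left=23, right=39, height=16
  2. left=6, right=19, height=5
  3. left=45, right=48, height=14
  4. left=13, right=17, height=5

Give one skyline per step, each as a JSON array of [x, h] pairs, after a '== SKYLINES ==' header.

== SKYLINES ==
[[23,16],[39,0]]
[[6,5],[19,0],[23,16],[39,0]]
[[6,5],[19,0],[23,16],[39,0],[45,14],[48,0]]
[[6,5],[19,0],[23,16],[39,0],[45,14],[48,0]]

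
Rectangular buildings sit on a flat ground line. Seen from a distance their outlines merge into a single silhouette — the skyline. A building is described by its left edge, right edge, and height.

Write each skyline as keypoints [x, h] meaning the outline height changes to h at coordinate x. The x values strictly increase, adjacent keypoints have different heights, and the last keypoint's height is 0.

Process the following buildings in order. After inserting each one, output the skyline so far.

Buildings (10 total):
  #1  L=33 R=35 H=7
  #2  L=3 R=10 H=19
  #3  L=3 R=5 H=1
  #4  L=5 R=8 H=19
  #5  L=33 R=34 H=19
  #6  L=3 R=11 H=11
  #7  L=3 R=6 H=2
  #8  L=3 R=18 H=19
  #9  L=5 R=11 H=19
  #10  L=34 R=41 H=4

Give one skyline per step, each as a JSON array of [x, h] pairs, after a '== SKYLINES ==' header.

== SKYLINES ==
[[33,7],[35,0]]
[[3,19],[10,0],[33,7],[35,0]]
[[3,19],[10,0],[33,7],[35,0]]
[[3,19],[10,0],[33,7],[35,0]]
[[3,19],[10,0],[33,19],[34,7],[35,0]]
[[3,19],[10,11],[11,0],[33,19],[34,7],[35,0]]
[[3,19],[10,11],[11,0],[33,19],[34,7],[35,0]]
[[3,19],[18,0],[33,19],[34,7],[35,0]]
[[3,19],[18,0],[33,19],[34,7],[35,0]]
[[3,19],[18,0],[33,19],[34,7],[35,4],[41,0]]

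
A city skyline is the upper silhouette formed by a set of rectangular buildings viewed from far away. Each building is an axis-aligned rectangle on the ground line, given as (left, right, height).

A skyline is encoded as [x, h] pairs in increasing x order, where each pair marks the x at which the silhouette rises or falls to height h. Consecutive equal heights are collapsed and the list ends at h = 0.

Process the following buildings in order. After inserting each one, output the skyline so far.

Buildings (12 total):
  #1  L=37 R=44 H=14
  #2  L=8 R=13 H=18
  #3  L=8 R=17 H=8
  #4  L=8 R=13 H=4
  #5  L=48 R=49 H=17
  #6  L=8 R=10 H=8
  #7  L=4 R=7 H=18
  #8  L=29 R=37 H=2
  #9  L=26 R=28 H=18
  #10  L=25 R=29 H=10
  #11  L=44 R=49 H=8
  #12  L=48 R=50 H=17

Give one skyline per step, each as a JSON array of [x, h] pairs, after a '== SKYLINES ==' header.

== SKYLINES ==
[[37,14],[44,0]]
[[8,18],[13,0],[37,14],[44,0]]
[[8,18],[13,8],[17,0],[37,14],[44,0]]
[[8,18],[13,8],[17,0],[37,14],[44,0]]
[[8,18],[13,8],[17,0],[37,14],[44,0],[48,17],[49,0]]
[[8,18],[13,8],[17,0],[37,14],[44,0],[48,17],[49,0]]
[[4,18],[7,0],[8,18],[13,8],[17,0],[37,14],[44,0],[48,17],[49,0]]
[[4,18],[7,0],[8,18],[13,8],[17,0],[29,2],[37,14],[44,0],[48,17],[49,0]]
[[4,18],[7,0],[8,18],[13,8],[17,0],[26,18],[28,0],[29,2],[37,14],[44,0],[48,17],[49,0]]
[[4,18],[7,0],[8,18],[13,8],[17,0],[25,10],[26,18],[28,10],[29,2],[37,14],[44,0],[48,17],[49,0]]
[[4,18],[7,0],[8,18],[13,8],[17,0],[25,10],[26,18],[28,10],[29,2],[37,14],[44,8],[48,17],[49,0]]
[[4,18],[7,0],[8,18],[13,8],[17,0],[25,10],[26,18],[28,10],[29,2],[37,14],[44,8],[48,17],[50,0]]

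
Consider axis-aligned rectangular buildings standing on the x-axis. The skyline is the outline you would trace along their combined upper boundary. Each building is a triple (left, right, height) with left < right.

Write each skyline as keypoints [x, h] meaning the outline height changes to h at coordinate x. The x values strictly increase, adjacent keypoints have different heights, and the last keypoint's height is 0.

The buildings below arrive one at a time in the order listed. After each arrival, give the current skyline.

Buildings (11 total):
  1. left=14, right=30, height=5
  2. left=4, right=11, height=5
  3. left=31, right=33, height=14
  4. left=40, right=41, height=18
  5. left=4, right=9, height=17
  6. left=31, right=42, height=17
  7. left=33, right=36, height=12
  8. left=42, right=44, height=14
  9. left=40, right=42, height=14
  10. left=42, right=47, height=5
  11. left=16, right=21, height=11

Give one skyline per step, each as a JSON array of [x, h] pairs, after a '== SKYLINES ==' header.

== SKYLINES ==
[[14,5],[30,0]]
[[4,5],[11,0],[14,5],[30,0]]
[[4,5],[11,0],[14,5],[30,0],[31,14],[33,0]]
[[4,5],[11,0],[14,5],[30,0],[31,14],[33,0],[40,18],[41,0]]
[[4,17],[9,5],[11,0],[14,5],[30,0],[31,14],[33,0],[40,18],[41,0]]
[[4,17],[9,5],[11,0],[14,5],[30,0],[31,17],[40,18],[41,17],[42,0]]
[[4,17],[9,5],[11,0],[14,5],[30,0],[31,17],[40,18],[41,17],[42,0]]
[[4,17],[9,5],[11,0],[14,5],[30,0],[31,17],[40,18],[41,17],[42,14],[44,0]]
[[4,17],[9,5],[11,0],[14,5],[30,0],[31,17],[40,18],[41,17],[42,14],[44,0]]
[[4,17],[9,5],[11,0],[14,5],[30,0],[31,17],[40,18],[41,17],[42,14],[44,5],[47,0]]
[[4,17],[9,5],[11,0],[14,5],[16,11],[21,5],[30,0],[31,17],[40,18],[41,17],[42,14],[44,5],[47,0]]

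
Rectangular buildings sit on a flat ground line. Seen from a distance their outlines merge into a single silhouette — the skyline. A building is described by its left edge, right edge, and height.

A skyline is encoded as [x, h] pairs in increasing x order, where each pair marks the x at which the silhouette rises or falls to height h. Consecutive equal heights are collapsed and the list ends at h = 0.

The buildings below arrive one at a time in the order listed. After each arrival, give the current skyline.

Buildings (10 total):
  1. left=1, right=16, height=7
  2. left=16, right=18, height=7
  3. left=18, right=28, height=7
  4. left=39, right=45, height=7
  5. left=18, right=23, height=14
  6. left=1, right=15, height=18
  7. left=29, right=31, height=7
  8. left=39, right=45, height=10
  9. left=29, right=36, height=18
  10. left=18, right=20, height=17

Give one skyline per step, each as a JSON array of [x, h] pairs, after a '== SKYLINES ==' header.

== SKYLINES ==
[[1,7],[16,0]]
[[1,7],[18,0]]
[[1,7],[28,0]]
[[1,7],[28,0],[39,7],[45,0]]
[[1,7],[18,14],[23,7],[28,0],[39,7],[45,0]]
[[1,18],[15,7],[18,14],[23,7],[28,0],[39,7],[45,0]]
[[1,18],[15,7],[18,14],[23,7],[28,0],[29,7],[31,0],[39,7],[45,0]]
[[1,18],[15,7],[18,14],[23,7],[28,0],[29,7],[31,0],[39,10],[45,0]]
[[1,18],[15,7],[18,14],[23,7],[28,0],[29,18],[36,0],[39,10],[45,0]]
[[1,18],[15,7],[18,17],[20,14],[23,7],[28,0],[29,18],[36,0],[39,10],[45,0]]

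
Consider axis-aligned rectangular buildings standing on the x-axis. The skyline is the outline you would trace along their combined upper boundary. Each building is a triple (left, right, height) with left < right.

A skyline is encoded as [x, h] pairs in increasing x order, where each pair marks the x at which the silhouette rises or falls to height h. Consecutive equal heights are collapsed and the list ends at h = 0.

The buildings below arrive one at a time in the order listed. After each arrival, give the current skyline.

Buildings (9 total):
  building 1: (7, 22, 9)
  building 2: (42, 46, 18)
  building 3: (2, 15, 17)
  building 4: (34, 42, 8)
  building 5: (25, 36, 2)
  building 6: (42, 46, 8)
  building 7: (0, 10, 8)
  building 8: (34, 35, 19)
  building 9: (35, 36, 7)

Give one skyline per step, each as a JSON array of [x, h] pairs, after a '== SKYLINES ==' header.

== SKYLINES ==
[[7,9],[22,0]]
[[7,9],[22,0],[42,18],[46,0]]
[[2,17],[15,9],[22,0],[42,18],[46,0]]
[[2,17],[15,9],[22,0],[34,8],[42,18],[46,0]]
[[2,17],[15,9],[22,0],[25,2],[34,8],[42,18],[46,0]]
[[2,17],[15,9],[22,0],[25,2],[34,8],[42,18],[46,0]]
[[0,8],[2,17],[15,9],[22,0],[25,2],[34,8],[42,18],[46,0]]
[[0,8],[2,17],[15,9],[22,0],[25,2],[34,19],[35,8],[42,18],[46,0]]
[[0,8],[2,17],[15,9],[22,0],[25,2],[34,19],[35,8],[42,18],[46,0]]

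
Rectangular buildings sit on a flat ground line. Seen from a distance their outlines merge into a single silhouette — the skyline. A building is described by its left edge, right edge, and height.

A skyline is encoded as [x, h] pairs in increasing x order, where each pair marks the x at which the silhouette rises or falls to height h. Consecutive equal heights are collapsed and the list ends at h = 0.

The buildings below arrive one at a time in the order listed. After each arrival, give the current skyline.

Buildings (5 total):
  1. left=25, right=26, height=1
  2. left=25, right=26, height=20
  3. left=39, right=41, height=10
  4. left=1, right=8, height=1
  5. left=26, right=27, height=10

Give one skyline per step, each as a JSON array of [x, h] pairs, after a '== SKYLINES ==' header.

== SKYLINES ==
[[25,1],[26,0]]
[[25,20],[26,0]]
[[25,20],[26,0],[39,10],[41,0]]
[[1,1],[8,0],[25,20],[26,0],[39,10],[41,0]]
[[1,1],[8,0],[25,20],[26,10],[27,0],[39,10],[41,0]]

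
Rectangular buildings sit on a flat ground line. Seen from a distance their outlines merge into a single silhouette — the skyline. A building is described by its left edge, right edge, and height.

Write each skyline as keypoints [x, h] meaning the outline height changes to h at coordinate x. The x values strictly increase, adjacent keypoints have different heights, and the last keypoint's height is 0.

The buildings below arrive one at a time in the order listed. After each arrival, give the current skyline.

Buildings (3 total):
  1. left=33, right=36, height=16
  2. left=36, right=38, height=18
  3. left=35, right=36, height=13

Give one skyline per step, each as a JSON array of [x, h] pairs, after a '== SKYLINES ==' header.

== SKYLINES ==
[[33,16],[36,0]]
[[33,16],[36,18],[38,0]]
[[33,16],[36,18],[38,0]]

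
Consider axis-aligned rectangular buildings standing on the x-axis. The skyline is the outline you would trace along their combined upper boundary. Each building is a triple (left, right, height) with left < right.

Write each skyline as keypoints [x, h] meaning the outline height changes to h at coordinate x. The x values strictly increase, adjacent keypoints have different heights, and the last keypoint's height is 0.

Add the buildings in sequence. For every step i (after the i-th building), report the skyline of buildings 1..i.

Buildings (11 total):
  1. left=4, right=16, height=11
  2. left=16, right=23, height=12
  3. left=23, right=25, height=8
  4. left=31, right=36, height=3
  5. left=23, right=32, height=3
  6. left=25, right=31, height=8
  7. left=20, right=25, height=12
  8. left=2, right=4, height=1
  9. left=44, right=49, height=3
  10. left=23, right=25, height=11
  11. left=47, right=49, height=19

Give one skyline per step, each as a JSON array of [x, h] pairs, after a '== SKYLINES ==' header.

== SKYLINES ==
[[4,11],[16,0]]
[[4,11],[16,12],[23,0]]
[[4,11],[16,12],[23,8],[25,0]]
[[4,11],[16,12],[23,8],[25,0],[31,3],[36,0]]
[[4,11],[16,12],[23,8],[25,3],[36,0]]
[[4,11],[16,12],[23,8],[31,3],[36,0]]
[[4,11],[16,12],[25,8],[31,3],[36,0]]
[[2,1],[4,11],[16,12],[25,8],[31,3],[36,0]]
[[2,1],[4,11],[16,12],[25,8],[31,3],[36,0],[44,3],[49,0]]
[[2,1],[4,11],[16,12],[25,8],[31,3],[36,0],[44,3],[49,0]]
[[2,1],[4,11],[16,12],[25,8],[31,3],[36,0],[44,3],[47,19],[49,0]]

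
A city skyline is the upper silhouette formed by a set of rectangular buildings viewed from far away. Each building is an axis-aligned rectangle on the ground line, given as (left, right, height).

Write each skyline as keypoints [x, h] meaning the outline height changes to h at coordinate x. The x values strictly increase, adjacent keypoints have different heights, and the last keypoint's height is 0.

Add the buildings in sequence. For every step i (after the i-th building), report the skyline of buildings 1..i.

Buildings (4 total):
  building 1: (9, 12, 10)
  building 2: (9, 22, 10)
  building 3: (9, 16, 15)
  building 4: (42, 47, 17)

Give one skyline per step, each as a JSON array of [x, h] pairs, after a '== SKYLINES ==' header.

== SKYLINES ==
[[9,10],[12,0]]
[[9,10],[22,0]]
[[9,15],[16,10],[22,0]]
[[9,15],[16,10],[22,0],[42,17],[47,0]]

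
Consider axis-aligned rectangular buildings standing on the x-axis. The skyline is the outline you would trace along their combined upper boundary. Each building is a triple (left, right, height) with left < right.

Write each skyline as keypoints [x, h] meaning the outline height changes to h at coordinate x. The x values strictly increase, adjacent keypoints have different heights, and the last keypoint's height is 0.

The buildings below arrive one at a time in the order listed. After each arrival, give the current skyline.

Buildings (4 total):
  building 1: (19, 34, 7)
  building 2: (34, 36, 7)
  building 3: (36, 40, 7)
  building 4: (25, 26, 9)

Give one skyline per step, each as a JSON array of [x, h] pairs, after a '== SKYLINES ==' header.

== SKYLINES ==
[[19,7],[34,0]]
[[19,7],[36,0]]
[[19,7],[40,0]]
[[19,7],[25,9],[26,7],[40,0]]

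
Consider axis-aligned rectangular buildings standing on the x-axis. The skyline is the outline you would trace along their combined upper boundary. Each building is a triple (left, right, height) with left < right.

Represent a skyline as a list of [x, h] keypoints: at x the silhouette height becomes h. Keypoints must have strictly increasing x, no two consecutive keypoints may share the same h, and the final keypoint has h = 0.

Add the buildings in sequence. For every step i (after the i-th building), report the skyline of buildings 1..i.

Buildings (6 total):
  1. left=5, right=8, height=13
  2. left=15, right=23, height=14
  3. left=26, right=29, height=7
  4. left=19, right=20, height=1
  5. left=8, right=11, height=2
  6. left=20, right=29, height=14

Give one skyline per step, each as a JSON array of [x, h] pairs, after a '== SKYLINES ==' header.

== SKYLINES ==
[[5,13],[8,0]]
[[5,13],[8,0],[15,14],[23,0]]
[[5,13],[8,0],[15,14],[23,0],[26,7],[29,0]]
[[5,13],[8,0],[15,14],[23,0],[26,7],[29,0]]
[[5,13],[8,2],[11,0],[15,14],[23,0],[26,7],[29,0]]
[[5,13],[8,2],[11,0],[15,14],[29,0]]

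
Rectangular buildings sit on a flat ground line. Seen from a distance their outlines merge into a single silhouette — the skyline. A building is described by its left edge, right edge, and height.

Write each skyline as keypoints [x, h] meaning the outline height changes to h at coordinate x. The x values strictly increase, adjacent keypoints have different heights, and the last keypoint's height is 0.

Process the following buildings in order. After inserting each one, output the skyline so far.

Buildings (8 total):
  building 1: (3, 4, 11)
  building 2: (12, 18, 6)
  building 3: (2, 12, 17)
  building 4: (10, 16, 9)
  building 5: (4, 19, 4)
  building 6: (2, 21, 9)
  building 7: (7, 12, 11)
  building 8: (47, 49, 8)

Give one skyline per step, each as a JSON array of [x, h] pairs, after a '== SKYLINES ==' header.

== SKYLINES ==
[[3,11],[4,0]]
[[3,11],[4,0],[12,6],[18,0]]
[[2,17],[12,6],[18,0]]
[[2,17],[12,9],[16,6],[18,0]]
[[2,17],[12,9],[16,6],[18,4],[19,0]]
[[2,17],[12,9],[21,0]]
[[2,17],[12,9],[21,0]]
[[2,17],[12,9],[21,0],[47,8],[49,0]]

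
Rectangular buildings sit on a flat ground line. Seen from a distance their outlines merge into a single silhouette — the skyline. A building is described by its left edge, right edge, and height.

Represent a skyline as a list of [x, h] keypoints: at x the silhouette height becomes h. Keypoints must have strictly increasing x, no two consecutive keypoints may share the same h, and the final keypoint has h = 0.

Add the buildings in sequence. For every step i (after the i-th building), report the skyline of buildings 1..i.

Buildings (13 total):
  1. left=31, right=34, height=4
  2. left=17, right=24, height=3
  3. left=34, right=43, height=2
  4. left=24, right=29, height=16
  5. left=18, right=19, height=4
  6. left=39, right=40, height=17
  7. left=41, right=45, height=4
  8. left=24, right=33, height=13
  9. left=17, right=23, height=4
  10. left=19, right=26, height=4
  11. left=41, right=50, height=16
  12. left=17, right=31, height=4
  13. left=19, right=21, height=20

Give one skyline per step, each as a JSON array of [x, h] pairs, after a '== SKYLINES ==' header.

== SKYLINES ==
[[31,4],[34,0]]
[[17,3],[24,0],[31,4],[34,0]]
[[17,3],[24,0],[31,4],[34,2],[43,0]]
[[17,3],[24,16],[29,0],[31,4],[34,2],[43,0]]
[[17,3],[18,4],[19,3],[24,16],[29,0],[31,4],[34,2],[43,0]]
[[17,3],[18,4],[19,3],[24,16],[29,0],[31,4],[34,2],[39,17],[40,2],[43,0]]
[[17,3],[18,4],[19,3],[24,16],[29,0],[31,4],[34,2],[39,17],[40,2],[41,4],[45,0]]
[[17,3],[18,4],[19,3],[24,16],[29,13],[33,4],[34,2],[39,17],[40,2],[41,4],[45,0]]
[[17,4],[23,3],[24,16],[29,13],[33,4],[34,2],[39,17],[40,2],[41,4],[45,0]]
[[17,4],[24,16],[29,13],[33,4],[34,2],[39,17],[40,2],[41,4],[45,0]]
[[17,4],[24,16],[29,13],[33,4],[34,2],[39,17],[40,2],[41,16],[50,0]]
[[17,4],[24,16],[29,13],[33,4],[34,2],[39,17],[40,2],[41,16],[50,0]]
[[17,4],[19,20],[21,4],[24,16],[29,13],[33,4],[34,2],[39,17],[40,2],[41,16],[50,0]]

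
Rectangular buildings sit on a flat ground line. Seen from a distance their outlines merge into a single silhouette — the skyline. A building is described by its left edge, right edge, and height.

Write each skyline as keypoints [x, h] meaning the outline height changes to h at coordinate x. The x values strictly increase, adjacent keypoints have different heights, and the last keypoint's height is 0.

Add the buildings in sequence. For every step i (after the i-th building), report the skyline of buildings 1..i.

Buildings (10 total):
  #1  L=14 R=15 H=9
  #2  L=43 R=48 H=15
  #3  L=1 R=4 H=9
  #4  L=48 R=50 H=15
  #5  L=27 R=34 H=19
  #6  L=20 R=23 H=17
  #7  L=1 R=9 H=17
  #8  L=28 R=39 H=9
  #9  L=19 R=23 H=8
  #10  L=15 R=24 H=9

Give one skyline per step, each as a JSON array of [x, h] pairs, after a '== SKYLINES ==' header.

== SKYLINES ==
[[14,9],[15,0]]
[[14,9],[15,0],[43,15],[48,0]]
[[1,9],[4,0],[14,9],[15,0],[43,15],[48,0]]
[[1,9],[4,0],[14,9],[15,0],[43,15],[50,0]]
[[1,9],[4,0],[14,9],[15,0],[27,19],[34,0],[43,15],[50,0]]
[[1,9],[4,0],[14,9],[15,0],[20,17],[23,0],[27,19],[34,0],[43,15],[50,0]]
[[1,17],[9,0],[14,9],[15,0],[20,17],[23,0],[27,19],[34,0],[43,15],[50,0]]
[[1,17],[9,0],[14,9],[15,0],[20,17],[23,0],[27,19],[34,9],[39,0],[43,15],[50,0]]
[[1,17],[9,0],[14,9],[15,0],[19,8],[20,17],[23,0],[27,19],[34,9],[39,0],[43,15],[50,0]]
[[1,17],[9,0],[14,9],[20,17],[23,9],[24,0],[27,19],[34,9],[39,0],[43,15],[50,0]]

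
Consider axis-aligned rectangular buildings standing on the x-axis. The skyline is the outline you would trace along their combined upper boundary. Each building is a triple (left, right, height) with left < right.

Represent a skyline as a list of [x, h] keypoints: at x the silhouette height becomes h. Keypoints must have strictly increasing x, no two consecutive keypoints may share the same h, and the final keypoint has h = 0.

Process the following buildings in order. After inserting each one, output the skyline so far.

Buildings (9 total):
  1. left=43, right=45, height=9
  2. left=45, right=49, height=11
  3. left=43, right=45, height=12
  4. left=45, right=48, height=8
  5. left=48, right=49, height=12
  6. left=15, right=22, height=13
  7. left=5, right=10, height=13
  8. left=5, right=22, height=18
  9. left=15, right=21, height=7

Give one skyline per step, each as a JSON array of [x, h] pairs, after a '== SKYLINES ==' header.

== SKYLINES ==
[[43,9],[45,0]]
[[43,9],[45,11],[49,0]]
[[43,12],[45,11],[49,0]]
[[43,12],[45,11],[49,0]]
[[43,12],[45,11],[48,12],[49,0]]
[[15,13],[22,0],[43,12],[45,11],[48,12],[49,0]]
[[5,13],[10,0],[15,13],[22,0],[43,12],[45,11],[48,12],[49,0]]
[[5,18],[22,0],[43,12],[45,11],[48,12],[49,0]]
[[5,18],[22,0],[43,12],[45,11],[48,12],[49,0]]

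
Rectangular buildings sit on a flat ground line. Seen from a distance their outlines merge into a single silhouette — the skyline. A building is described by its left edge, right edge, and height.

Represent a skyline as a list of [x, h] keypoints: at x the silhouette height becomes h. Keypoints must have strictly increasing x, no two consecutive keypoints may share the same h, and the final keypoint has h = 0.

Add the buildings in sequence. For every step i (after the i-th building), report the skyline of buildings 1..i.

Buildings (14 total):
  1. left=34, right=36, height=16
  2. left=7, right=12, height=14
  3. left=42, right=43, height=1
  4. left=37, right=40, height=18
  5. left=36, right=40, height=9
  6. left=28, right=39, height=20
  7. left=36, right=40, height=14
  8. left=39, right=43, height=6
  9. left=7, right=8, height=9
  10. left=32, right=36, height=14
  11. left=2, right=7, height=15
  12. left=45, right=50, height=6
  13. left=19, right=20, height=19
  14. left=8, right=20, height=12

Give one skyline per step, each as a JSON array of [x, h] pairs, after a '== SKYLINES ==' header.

== SKYLINES ==
[[34,16],[36,0]]
[[7,14],[12,0],[34,16],[36,0]]
[[7,14],[12,0],[34,16],[36,0],[42,1],[43,0]]
[[7,14],[12,0],[34,16],[36,0],[37,18],[40,0],[42,1],[43,0]]
[[7,14],[12,0],[34,16],[36,9],[37,18],[40,0],[42,1],[43,0]]
[[7,14],[12,0],[28,20],[39,18],[40,0],[42,1],[43,0]]
[[7,14],[12,0],[28,20],[39,18],[40,0],[42,1],[43,0]]
[[7,14],[12,0],[28,20],[39,18],[40,6],[43,0]]
[[7,14],[12,0],[28,20],[39,18],[40,6],[43,0]]
[[7,14],[12,0],[28,20],[39,18],[40,6],[43,0]]
[[2,15],[7,14],[12,0],[28,20],[39,18],[40,6],[43,0]]
[[2,15],[7,14],[12,0],[28,20],[39,18],[40,6],[43,0],[45,6],[50,0]]
[[2,15],[7,14],[12,0],[19,19],[20,0],[28,20],[39,18],[40,6],[43,0],[45,6],[50,0]]
[[2,15],[7,14],[12,12],[19,19],[20,0],[28,20],[39,18],[40,6],[43,0],[45,6],[50,0]]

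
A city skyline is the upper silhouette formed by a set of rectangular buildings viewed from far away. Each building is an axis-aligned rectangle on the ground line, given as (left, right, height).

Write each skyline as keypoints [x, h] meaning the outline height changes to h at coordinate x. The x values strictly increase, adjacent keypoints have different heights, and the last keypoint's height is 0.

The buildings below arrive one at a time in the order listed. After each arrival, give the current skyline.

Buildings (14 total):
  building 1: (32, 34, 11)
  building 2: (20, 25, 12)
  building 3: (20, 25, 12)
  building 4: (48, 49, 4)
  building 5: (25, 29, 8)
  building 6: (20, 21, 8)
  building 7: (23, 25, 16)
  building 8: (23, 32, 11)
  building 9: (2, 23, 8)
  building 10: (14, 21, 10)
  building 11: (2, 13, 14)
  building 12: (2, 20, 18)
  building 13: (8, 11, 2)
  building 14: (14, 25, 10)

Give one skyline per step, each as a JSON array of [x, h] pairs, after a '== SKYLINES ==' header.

== SKYLINES ==
[[32,11],[34,0]]
[[20,12],[25,0],[32,11],[34,0]]
[[20,12],[25,0],[32,11],[34,0]]
[[20,12],[25,0],[32,11],[34,0],[48,4],[49,0]]
[[20,12],[25,8],[29,0],[32,11],[34,0],[48,4],[49,0]]
[[20,12],[25,8],[29,0],[32,11],[34,0],[48,4],[49,0]]
[[20,12],[23,16],[25,8],[29,0],[32,11],[34,0],[48,4],[49,0]]
[[20,12],[23,16],[25,11],[34,0],[48,4],[49,0]]
[[2,8],[20,12],[23,16],[25,11],[34,0],[48,4],[49,0]]
[[2,8],[14,10],[20,12],[23,16],[25,11],[34,0],[48,4],[49,0]]
[[2,14],[13,8],[14,10],[20,12],[23,16],[25,11],[34,0],[48,4],[49,0]]
[[2,18],[20,12],[23,16],[25,11],[34,0],[48,4],[49,0]]
[[2,18],[20,12],[23,16],[25,11],[34,0],[48,4],[49,0]]
[[2,18],[20,12],[23,16],[25,11],[34,0],[48,4],[49,0]]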